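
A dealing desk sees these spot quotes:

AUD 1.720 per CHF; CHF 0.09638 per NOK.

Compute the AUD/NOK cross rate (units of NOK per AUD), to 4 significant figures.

1 AUD ÷ 1.720 = 0.581395 CHF
0.581395 CHF ÷ 0.09638 = 6.03232 NOK

AUD/NOK = 6.032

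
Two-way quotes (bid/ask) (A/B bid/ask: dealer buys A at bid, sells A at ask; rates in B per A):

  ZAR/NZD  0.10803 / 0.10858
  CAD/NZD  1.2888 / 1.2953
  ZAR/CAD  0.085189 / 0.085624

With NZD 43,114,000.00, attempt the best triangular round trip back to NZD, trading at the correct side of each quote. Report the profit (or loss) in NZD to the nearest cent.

Best loop NZD → ZAR → CAD → NZD:
NZD 43,114,000.00 ÷ 0.10858 (buy ZAR at ask) = ZAR 397,071,283.85
ZAR 397,071,283.85 × 0.085189 (sell ZAR at bid) = CAD 33,826,105.60
CAD 33,826,105.60 × 1.2888 (sell CAD at bid) = NZD 43,595,084.90

Net profit: NZD 481,084.90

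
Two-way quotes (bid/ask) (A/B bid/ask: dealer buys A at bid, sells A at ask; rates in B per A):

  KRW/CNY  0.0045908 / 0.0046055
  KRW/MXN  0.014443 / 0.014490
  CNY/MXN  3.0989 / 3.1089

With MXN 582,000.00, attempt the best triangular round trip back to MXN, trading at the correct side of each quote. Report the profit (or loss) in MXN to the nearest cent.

Best loop MXN → CNY → KRW → MXN:
MXN 582,000.00 ÷ 3.1089 (buy CNY at ask) = CNY 187,204.48
CNY 187,204.48 ÷ 0.0046055 (buy KRW at ask) = KRW 40,648,025
KRW 40,648,025 × 0.014443 (sell KRW at bid) = MXN 587,079.42

Net profit: MXN 5,079.42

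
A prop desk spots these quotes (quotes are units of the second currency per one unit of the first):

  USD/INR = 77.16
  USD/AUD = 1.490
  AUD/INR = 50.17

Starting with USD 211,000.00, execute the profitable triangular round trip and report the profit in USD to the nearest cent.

Profitable loop is USD → INR → AUD → USD:
USD 211,000.00 × 77.16 = INR 16,280,760.00
INR 16,280,760.00 ÷ 50.17 = AUD 324,511.86
AUD 324,511.86 ÷ 1.490 = USD 217,793.19
Profit = USD 217,793.19 − USD 211,000.00

Profit: USD 6,793.19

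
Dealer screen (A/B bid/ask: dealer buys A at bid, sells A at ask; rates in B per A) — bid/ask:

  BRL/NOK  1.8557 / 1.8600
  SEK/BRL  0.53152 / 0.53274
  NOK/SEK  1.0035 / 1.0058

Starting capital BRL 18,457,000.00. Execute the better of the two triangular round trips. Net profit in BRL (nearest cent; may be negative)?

Net profit: BRL 62,157.72

Best loop BRL → SEK → NOK → BRL:
BRL 18,457,000.00 ÷ 0.53274 (buy SEK at ask) = SEK 34,645,418.03
SEK 34,645,418.03 ÷ 1.0058 (buy NOK at ask) = NOK 34,445,633.35
NOK 34,445,633.35 ÷ 1.8600 (buy BRL at ask) = BRL 18,519,157.72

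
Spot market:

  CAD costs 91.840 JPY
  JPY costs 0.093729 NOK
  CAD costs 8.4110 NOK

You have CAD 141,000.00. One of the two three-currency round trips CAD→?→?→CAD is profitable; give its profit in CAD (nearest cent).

Profitable loop is CAD → JPY → NOK → CAD:
CAD 141,000.00 × 91.840 = JPY 12,949,440
JPY 12,949,440 × 0.093729 = NOK 1,213,738.06
NOK 1,213,738.06 ÷ 8.4110 = CAD 144,303.66
Profit = CAD 144,303.66 − CAD 141,000.00

Profit: CAD 3,303.66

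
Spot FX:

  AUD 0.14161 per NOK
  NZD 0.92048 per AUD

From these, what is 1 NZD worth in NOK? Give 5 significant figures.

1 NZD ÷ 0.92048 = 1.08639 AUD
1.08639 AUD ÷ 0.14161 = 7.6717 NOK

NZD/NOK = 7.6717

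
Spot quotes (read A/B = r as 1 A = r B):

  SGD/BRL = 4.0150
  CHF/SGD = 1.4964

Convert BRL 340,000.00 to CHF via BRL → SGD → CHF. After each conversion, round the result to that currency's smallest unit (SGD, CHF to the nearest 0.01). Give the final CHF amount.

CHF 56,590.78

BRL 340,000.00 ÷ 4.0150 = SGD 84,682.44
SGD 84,682.44 ÷ 1.4964 = CHF 56,590.78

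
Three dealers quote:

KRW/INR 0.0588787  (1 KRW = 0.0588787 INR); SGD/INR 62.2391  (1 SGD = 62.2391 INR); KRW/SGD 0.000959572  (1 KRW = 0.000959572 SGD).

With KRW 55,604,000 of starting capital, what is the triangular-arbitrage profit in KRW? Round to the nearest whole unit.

Profit: KRW 797,245

Profitable loop is KRW → SGD → INR → KRW:
KRW 55,604,000 × 0.000959572 = SGD 53,356.04
SGD 53,356.04 × 62.2391 = INR 3,320,832.00
INR 3,320,832.00 ÷ 0.0588787 = KRW 56,401,245
Profit = KRW 56,401,245 − KRW 55,604,000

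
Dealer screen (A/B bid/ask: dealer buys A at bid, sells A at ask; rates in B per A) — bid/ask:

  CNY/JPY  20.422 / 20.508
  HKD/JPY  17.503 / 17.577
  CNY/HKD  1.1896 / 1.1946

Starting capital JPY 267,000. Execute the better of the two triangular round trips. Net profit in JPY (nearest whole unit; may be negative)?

Best loop JPY → CNY → HKD → JPY:
JPY 267,000 ÷ 20.508 (buy CNY at ask) = CNY 13,019.31
CNY 13,019.31 × 1.1896 (sell CNY at bid) = HKD 15,487.77
HKD 15,487.77 × 17.503 (sell HKD at bid) = JPY 271,082

Net profit: JPY 4,082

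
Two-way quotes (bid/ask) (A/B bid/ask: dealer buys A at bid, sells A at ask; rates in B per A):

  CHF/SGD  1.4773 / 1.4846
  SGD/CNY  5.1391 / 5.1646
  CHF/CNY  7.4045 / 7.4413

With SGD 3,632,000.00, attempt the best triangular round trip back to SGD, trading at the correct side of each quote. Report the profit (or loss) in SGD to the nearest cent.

Best loop SGD → CNY → CHF → SGD:
SGD 3,632,000.00 × 5.1391 (sell SGD at bid) = CNY 18,665,211.20
CNY 18,665,211.20 ÷ 7.4413 (buy CHF at ask) = CHF 2,508,326.66
CHF 2,508,326.66 × 1.4773 (sell CHF at bid) = SGD 3,705,550.98

Net profit: SGD 73,550.98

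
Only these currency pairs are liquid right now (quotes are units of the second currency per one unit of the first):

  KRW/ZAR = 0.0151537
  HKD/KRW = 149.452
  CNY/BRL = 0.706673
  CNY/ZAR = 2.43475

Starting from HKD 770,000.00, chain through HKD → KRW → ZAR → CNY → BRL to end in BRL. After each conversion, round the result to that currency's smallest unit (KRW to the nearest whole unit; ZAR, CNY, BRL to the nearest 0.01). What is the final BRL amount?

HKD 770,000.00 × 149.452 = KRW 115,078,040
KRW 115,078,040 × 0.0151537 = ZAR 1,743,858.09
ZAR 1,743,858.09 ÷ 2.43475 = CNY 716,237.02
CNY 716,237.02 × 0.706673 = BRL 506,145.36

BRL 506,145.36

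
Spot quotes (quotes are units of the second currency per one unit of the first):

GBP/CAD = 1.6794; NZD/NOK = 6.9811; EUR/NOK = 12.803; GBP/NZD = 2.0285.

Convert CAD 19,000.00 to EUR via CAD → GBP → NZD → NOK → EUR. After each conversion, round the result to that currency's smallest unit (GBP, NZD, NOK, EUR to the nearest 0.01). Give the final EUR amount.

CAD 19,000.00 ÷ 1.6794 = GBP 11,313.56
GBP 11,313.56 × 2.0285 = NZD 22,949.56
NZD 22,949.56 × 6.9811 = NOK 160,213.17
NOK 160,213.17 ÷ 12.803 = EUR 12,513.72

EUR 12,513.72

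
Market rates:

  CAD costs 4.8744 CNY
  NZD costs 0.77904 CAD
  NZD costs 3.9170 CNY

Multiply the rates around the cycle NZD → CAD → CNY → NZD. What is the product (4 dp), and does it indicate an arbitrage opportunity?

Around NZD → CAD → CNY → NZD: 1 × 0.77904 × 4.8744 ÷ 3.9170 = 0.969454
Product < 1; profitable direction is NZD → CNY → CAD → NZD.

0.9695 (arbitrage exists)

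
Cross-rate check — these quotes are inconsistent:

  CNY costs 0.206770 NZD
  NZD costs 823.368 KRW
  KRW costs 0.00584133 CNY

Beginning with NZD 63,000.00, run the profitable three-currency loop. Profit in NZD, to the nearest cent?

Profitable loop is NZD → CNY → KRW → NZD:
NZD 63,000.00 ÷ 0.206770 = CNY 304,686.37
CNY 304,686.37 ÷ 0.00584133 = KRW 52,160,444
KRW 52,160,444 ÷ 823.368 = NZD 63,350.10
Profit = NZD 63,350.10 − NZD 63,000.00

Profit: NZD 350.10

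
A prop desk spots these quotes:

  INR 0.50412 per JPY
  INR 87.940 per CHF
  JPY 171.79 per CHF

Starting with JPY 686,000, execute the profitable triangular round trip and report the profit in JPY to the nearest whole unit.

Profit: JPY 10,592

Profitable loop is JPY → CHF → INR → JPY:
JPY 686,000 ÷ 171.79 = CHF 3,993.25
CHF 3,993.25 × 87.940 = INR 351,166.19
INR 351,166.19 ÷ 0.50412 = JPY 696,592
Profit = JPY 696,592 − JPY 686,000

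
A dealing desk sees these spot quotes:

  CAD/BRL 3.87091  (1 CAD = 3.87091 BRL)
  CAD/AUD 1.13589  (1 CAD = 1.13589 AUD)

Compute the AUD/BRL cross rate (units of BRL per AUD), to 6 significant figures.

AUD/BRL = 3.40782

1 AUD ÷ 1.13589 = 0.880367 CAD
0.880367 CAD × 3.87091 = 3.40782 BRL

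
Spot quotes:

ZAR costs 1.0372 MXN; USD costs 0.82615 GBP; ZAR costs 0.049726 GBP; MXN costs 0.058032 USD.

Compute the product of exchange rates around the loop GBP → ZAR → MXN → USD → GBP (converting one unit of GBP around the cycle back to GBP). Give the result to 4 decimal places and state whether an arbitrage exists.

1.0000 (no arbitrage)

Around GBP → ZAR → MXN → USD → GBP: 1 ÷ 0.049726 × 1.0372 × 0.058032 × 0.82615 = 1.000012
Product ≈ 1 (deviation 0.001%, within rounding noise).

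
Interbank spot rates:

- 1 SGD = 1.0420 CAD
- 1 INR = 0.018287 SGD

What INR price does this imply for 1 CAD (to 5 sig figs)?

1 CAD ÷ 1.0420 = 0.959693 SGD
0.959693 SGD ÷ 0.018287 = 52.4795 INR

CAD/INR = 52.480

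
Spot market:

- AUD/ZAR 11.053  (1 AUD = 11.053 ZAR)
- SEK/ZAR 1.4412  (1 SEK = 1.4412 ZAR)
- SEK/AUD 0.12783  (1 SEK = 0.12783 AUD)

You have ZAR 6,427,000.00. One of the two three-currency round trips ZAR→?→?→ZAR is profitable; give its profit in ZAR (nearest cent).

Profitable loop is ZAR → AUD → SEK → ZAR:
ZAR 6,427,000.00 ÷ 11.053 = AUD 581,471.09
AUD 581,471.09 ÷ 0.12783 = SEK 4,548,784.27
SEK 4,548,784.27 × 1.4412 = ZAR 6,555,707.90
Profit = ZAR 6,555,707.90 − ZAR 6,427,000.00

Profit: ZAR 128,707.90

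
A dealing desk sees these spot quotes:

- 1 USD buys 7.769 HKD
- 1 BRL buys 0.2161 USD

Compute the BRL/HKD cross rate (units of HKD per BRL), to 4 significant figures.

1 BRL × 0.2161 = 0.2161 USD
0.2161 USD × 7.769 = 1.67888 HKD

BRL/HKD = 1.679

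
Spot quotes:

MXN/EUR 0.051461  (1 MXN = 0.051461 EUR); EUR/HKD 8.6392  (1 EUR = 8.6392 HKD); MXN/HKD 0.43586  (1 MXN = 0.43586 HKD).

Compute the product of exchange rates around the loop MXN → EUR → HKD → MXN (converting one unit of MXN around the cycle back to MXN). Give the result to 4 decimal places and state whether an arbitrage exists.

1.0200 (arbitrage exists)

Around MXN → EUR → HKD → MXN: 1 × 0.051461 × 8.6392 ÷ 0.43586 = 1.020011
Product > 1; profitable direction is MXN → EUR → HKD → MXN.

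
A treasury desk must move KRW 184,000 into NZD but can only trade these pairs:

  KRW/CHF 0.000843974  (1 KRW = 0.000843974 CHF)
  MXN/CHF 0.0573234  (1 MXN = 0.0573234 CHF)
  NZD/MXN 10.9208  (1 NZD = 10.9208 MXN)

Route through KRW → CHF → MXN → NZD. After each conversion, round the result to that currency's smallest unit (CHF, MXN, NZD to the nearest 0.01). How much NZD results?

NZD 248.06

KRW 184,000 × 0.000843974 = CHF 155.29
CHF 155.29 ÷ 0.0573234 = MXN 2,709.02
MXN 2,709.02 ÷ 10.9208 = NZD 248.06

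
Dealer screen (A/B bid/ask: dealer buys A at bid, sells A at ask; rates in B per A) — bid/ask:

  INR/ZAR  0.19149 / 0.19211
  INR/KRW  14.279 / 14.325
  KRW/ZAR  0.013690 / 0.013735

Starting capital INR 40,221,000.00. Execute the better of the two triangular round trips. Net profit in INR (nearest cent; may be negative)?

Best loop INR → KRW → ZAR → INR:
INR 40,221,000.00 × 14.279 (sell INR at bid) = KRW 574,315,659
KRW 574,315,659 × 0.013690 (sell KRW at bid) = ZAR 7,862,381.37
ZAR 7,862,381.37 ÷ 0.19211 (buy INR at ask) = INR 40,926,455.53

Net profit: INR 705,455.53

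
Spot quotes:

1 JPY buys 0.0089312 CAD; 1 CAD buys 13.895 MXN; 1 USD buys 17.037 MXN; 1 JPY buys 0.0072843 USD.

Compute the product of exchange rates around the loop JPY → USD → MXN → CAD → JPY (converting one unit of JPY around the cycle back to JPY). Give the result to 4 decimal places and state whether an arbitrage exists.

Around JPY → USD → MXN → CAD → JPY: 1 × 0.0072843 × 17.037 ÷ 13.895 ÷ 0.0089312 = 1.000029
Product ≈ 1 (deviation 0.003%, within rounding noise).

1.0000 (no arbitrage)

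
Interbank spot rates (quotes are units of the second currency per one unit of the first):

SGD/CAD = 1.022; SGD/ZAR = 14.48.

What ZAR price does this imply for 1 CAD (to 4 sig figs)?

1 CAD ÷ 1.022 = 0.978474 SGD
0.978474 SGD × 14.48 = 14.1683 ZAR

CAD/ZAR = 14.17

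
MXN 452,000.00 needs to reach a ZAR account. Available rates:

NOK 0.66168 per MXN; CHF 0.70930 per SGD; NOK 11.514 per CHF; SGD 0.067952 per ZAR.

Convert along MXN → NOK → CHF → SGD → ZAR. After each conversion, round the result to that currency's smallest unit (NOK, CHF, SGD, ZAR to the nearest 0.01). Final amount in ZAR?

ZAR 538,924.68

MXN 452,000.00 × 0.66168 = NOK 299,079.36
NOK 299,079.36 ÷ 11.514 = CHF 25,975.28
CHF 25,975.28 ÷ 0.70930 = SGD 36,621.01
SGD 36,621.01 ÷ 0.067952 = ZAR 538,924.68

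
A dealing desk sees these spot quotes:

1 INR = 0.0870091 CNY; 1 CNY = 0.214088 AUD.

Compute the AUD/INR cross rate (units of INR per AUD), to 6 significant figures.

1 AUD ÷ 0.214088 = 4.67098 CNY
4.67098 CNY ÷ 0.0870091 = 53.6838 INR

AUD/INR = 53.6838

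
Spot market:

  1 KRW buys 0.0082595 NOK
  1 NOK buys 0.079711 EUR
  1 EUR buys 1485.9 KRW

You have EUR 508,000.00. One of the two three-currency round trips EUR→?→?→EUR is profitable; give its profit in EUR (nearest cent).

Profitable loop is EUR → NOK → KRW → EUR:
EUR 508,000.00 ÷ 0.079711 = NOK 6,373,022.54
NOK 6,373,022.54 ÷ 0.0082595 = KRW 771,599,073
KRW 771,599,073 ÷ 1485.9 = EUR 519,280.62
Profit = EUR 519,280.62 − EUR 508,000.00

Profit: EUR 11,280.62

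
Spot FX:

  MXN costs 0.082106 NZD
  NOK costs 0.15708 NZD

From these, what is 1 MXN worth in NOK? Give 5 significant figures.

1 MXN × 0.082106 = 0.082106 NZD
0.082106 NZD ÷ 0.15708 = 0.522702 NOK

MXN/NOK = 0.52270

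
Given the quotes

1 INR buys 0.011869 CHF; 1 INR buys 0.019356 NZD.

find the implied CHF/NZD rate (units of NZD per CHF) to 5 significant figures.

CHF/NZD = 1.6308

1 CHF ÷ 0.011869 = 84.2531 INR
84.2531 INR × 0.019356 = 1.6308 NZD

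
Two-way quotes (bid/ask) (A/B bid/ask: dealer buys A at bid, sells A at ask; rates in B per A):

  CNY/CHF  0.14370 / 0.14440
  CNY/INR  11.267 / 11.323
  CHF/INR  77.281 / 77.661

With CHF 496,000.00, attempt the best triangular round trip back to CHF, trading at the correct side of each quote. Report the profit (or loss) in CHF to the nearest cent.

Best loop CHF → CNY → INR → CHF:
CHF 496,000.00 ÷ 0.14440 (buy CNY at ask) = CNY 3,434,903.05
CNY 3,434,903.05 × 11.267 (sell CNY at bid) = INR 38,701,052.63
INR 38,701,052.63 ÷ 77.661 (buy CHF at ask) = CHF 498,333.17

Net profit: CHF 2,333.17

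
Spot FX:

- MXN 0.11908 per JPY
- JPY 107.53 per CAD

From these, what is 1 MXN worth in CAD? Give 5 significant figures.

1 MXN ÷ 0.11908 = 8.39772 JPY
8.39772 JPY ÷ 107.53 = 0.0780965 CAD

MXN/CAD = 0.078096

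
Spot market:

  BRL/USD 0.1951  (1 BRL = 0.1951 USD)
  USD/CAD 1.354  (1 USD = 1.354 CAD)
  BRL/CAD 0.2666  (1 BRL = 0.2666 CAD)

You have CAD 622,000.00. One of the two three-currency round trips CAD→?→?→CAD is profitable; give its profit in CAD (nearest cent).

Profitable loop is CAD → USD → BRL → CAD:
CAD 622,000.00 ÷ 1.354 = USD 459,379.62
USD 459,379.62 ÷ 0.1951 = BRL 2,354,585.42
BRL 2,354,585.42 × 0.2666 = CAD 627,732.47
Profit = CAD 627,732.47 − CAD 622,000.00

Profit: CAD 5,732.47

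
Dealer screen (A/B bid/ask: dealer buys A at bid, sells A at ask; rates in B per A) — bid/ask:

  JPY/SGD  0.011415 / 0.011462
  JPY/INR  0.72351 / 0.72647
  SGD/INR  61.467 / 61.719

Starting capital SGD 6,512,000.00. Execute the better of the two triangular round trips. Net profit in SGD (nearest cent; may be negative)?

Net profit: SGD 148,083.05

Best loop SGD → JPY → INR → SGD:
SGD 6,512,000.00 ÷ 0.011462 (buy JPY at ask) = JPY 568,138,196
JPY 568,138,196 × 0.72351 (sell JPY at bid) = INR 411,053,666.03
INR 411,053,666.03 ÷ 61.719 (buy SGD at ask) = SGD 6,660,083.05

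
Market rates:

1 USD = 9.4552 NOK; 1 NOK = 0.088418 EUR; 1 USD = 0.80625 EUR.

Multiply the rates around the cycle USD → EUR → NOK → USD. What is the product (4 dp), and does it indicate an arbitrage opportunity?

Around USD → EUR → NOK → USD: 1 × 0.80625 ÷ 0.088418 ÷ 9.4552 = 0.964402
Product < 1; profitable direction is USD → NOK → EUR → USD.

0.9644 (arbitrage exists)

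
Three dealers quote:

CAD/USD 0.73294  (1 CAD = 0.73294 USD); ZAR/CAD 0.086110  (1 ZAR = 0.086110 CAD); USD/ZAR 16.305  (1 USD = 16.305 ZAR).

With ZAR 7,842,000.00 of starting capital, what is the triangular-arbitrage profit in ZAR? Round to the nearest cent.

Profit: ZAR 227,927.89

Profitable loop is ZAR → CAD → USD → ZAR:
ZAR 7,842,000.00 × 0.086110 = CAD 675,274.62
CAD 675,274.62 × 0.73294 = USD 494,935.78
USD 494,935.78 × 16.305 = ZAR 8,069,927.89
Profit = ZAR 8,069,927.89 − ZAR 7,842,000.00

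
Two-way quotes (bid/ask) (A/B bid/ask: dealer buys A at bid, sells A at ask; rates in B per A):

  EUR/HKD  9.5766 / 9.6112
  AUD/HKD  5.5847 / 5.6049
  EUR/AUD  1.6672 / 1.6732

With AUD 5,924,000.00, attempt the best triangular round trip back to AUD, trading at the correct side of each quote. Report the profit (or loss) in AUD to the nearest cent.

Net profit: AUD 125,377.31

Best loop AUD → EUR → HKD → AUD:
AUD 5,924,000.00 ÷ 1.6732 (buy EUR at ask) = EUR 3,540,521.16
EUR 3,540,521.16 × 9.5766 (sell EUR at bid) = HKD 33,906,154.91
HKD 33,906,154.91 ÷ 5.6049 (buy AUD at ask) = AUD 6,049,377.31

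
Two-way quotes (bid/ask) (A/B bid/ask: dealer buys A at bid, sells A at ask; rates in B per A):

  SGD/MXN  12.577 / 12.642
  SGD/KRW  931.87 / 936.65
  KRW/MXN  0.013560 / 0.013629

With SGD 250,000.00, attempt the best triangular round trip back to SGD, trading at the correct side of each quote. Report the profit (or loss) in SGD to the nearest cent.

Best loop SGD → KRW → MXN → SGD:
SGD 250,000.00 × 931.87 (sell SGD at bid) = KRW 232,967,500
KRW 232,967,500 × 0.013560 (sell KRW at bid) = MXN 3,159,039.30
MXN 3,159,039.30 ÷ 12.642 (buy SGD at ask) = SGD 249,884.46

Net result: SGD -115.54 (no profitable arbitrage after spreads)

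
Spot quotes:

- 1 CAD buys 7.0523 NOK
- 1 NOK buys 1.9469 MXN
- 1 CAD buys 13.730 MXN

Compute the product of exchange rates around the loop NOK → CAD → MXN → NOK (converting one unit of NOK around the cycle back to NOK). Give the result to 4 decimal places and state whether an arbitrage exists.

Around NOK → CAD → MXN → NOK: 1 ÷ 7.0523 × 13.730 ÷ 1.9469 = 0.999991
Product ≈ 1 (deviation 0.001%, within rounding noise).

1.0000 (no arbitrage)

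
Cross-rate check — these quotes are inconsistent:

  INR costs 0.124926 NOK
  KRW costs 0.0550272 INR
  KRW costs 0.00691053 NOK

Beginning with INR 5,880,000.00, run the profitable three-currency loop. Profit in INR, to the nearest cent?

Profit: INR 30,965.62

Profitable loop is INR → KRW → NOK → INR:
INR 5,880,000.00 ÷ 0.0550272 = KRW 106,856,246
KRW 106,856,246 × 0.00691053 = NOK 738,433.29
NOK 738,433.29 ÷ 0.124926 = INR 5,910,965.62
Profit = INR 5,910,965.62 − INR 5,880,000.00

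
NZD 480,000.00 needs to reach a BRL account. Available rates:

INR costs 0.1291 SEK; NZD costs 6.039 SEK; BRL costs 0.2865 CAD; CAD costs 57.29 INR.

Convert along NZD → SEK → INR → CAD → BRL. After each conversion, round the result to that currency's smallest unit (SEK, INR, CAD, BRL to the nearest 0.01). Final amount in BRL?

NZD 480,000.00 × 6.039 = SEK 2,898,720.00
SEK 2,898,720.00 ÷ 0.1291 = INR 22,453,292.02
INR 22,453,292.02 ÷ 57.29 = CAD 391,923.41
CAD 391,923.41 ÷ 0.2865 = BRL 1,367,970.02

BRL 1,367,970.02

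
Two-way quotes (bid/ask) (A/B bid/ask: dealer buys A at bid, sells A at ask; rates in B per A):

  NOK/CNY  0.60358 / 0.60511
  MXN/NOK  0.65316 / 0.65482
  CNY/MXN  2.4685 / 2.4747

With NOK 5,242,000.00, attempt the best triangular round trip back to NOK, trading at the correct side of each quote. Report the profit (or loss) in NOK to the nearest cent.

Best loop NOK → MXN → CNY → NOK:
NOK 5,242,000.00 ÷ 0.65482 (buy MXN at ask) = MXN 8,005,253.35
MXN 8,005,253.35 ÷ 2.4747 (buy CNY at ask) = CNY 3,234,837.90
CNY 3,234,837.90 ÷ 0.60511 (buy NOK at ask) = NOK 5,345,867.53

Net profit: NOK 103,867.53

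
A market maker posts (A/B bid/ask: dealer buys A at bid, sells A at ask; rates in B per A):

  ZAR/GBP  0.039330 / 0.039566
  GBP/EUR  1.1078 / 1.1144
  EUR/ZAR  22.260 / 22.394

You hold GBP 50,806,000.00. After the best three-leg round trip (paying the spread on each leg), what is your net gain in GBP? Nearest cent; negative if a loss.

Net profit: GBP 648,111.10

Best loop GBP → ZAR → EUR → GBP:
GBP 50,806,000.00 ÷ 0.039566 (buy ZAR at ask) = ZAR 1,284,082,292.88
ZAR 1,284,082,292.88 ÷ 22.394 (buy EUR at ask) = EUR 57,340,461.41
EUR 57,340,461.41 ÷ 1.1144 (buy GBP at ask) = GBP 51,454,111.10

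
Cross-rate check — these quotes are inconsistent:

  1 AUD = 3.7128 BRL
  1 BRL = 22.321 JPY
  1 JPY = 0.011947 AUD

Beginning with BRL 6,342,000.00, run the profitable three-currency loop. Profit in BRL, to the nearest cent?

Profit: BRL 63,487.25

Profitable loop is BRL → AUD → JPY → BRL:
BRL 6,342,000.00 ÷ 3.7128 = AUD 1,708,144.80
AUD 1,708,144.80 ÷ 0.011947 = JPY 142,976,881
JPY 142,976,881 ÷ 22.321 = BRL 6,405,487.25
Profit = BRL 6,405,487.25 − BRL 6,342,000.00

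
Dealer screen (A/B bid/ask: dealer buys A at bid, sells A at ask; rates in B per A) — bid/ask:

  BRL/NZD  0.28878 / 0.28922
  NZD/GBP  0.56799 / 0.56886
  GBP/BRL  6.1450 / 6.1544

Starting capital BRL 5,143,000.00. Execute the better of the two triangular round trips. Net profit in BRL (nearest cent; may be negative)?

Best loop BRL → NZD → GBP → BRL:
BRL 5,143,000.00 × 0.28878 (sell BRL at bid) = NZD 1,485,195.54
NZD 1,485,195.54 × 0.56799 (sell NZD at bid) = GBP 843,576.21
GBP 843,576.21 × 6.1450 (sell GBP at bid) = BRL 5,183,775.84

Net profit: BRL 40,775.84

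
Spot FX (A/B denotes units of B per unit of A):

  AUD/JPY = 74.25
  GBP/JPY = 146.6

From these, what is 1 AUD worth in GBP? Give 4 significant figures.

AUD/GBP = 0.5065

1 AUD × 74.25 = 74.25 JPY
74.25 JPY ÷ 146.6 = 0.50648 GBP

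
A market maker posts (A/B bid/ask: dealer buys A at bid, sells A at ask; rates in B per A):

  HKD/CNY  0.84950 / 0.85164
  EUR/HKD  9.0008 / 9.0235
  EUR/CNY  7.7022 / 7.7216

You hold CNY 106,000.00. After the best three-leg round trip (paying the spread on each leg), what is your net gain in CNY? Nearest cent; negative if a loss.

Best loop CNY → HKD → EUR → CNY:
CNY 106,000.00 ÷ 0.85164 (buy HKD at ask) = HKD 124,465.74
HKD 124,465.74 ÷ 9.0235 (buy EUR at ask) = EUR 13,793.51
EUR 13,793.51 × 7.7022 (sell EUR at bid) = CNY 106,240.37

Net profit: CNY 240.37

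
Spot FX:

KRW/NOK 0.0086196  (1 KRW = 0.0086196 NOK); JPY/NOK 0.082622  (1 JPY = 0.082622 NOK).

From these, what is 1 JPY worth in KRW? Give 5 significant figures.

JPY/KRW = 9.5854

1 JPY × 0.082622 = 0.082622 NOK
0.082622 NOK ÷ 0.0086196 = 9.58536 KRW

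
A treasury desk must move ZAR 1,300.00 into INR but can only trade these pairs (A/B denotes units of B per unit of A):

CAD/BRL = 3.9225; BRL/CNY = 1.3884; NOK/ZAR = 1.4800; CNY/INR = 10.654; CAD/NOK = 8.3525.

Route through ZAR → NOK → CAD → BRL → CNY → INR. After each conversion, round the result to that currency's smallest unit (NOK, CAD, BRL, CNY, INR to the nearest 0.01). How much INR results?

ZAR 1,300.00 ÷ 1.4800 = NOK 878.38
NOK 878.38 ÷ 8.3525 = CAD 105.16
CAD 105.16 × 3.9225 = BRL 412.49
BRL 412.49 × 1.3884 = CNY 572.70
CNY 572.70 × 10.654 = INR 6,101.55

INR 6,101.55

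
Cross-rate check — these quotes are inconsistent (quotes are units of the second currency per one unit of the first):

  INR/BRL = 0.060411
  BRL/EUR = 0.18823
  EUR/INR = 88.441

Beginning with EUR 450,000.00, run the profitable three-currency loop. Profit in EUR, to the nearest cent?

Profit: EUR 2,554.64

Profitable loop is EUR → INR → BRL → EUR:
EUR 450,000.00 × 88.441 = INR 39,798,450.00
INR 39,798,450.00 × 0.060411 = BRL 2,404,264.16
BRL 2,404,264.16 × 0.18823 = EUR 452,554.64
Profit = EUR 452,554.64 − EUR 450,000.00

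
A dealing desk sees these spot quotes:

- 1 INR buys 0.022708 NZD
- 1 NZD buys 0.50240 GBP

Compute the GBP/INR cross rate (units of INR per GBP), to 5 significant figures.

GBP/INR = 87.654

1 GBP ÷ 0.50240 = 1.99045 NZD
1.99045 NZD ÷ 0.022708 = 87.6539 INR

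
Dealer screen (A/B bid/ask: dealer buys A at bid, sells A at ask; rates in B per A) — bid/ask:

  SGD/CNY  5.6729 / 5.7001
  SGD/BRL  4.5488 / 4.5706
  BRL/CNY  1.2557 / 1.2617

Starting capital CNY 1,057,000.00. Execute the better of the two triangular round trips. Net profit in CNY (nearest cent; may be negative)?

Best loop CNY → SGD → BRL → CNY:
CNY 1,057,000.00 ÷ 5.7001 (buy SGD at ask) = SGD 185,435.34
SGD 185,435.34 × 4.5488 (sell SGD at bid) = BRL 843,508.29
BRL 843,508.29 × 1.2557 (sell BRL at bid) = CNY 1,059,193.36

Net profit: CNY 2,193.36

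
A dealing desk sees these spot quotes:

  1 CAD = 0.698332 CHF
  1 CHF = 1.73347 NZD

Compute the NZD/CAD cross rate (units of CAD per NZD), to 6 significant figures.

1 NZD ÷ 1.73347 = 0.576878 CHF
0.576878 CHF ÷ 0.698332 = 0.826079 CAD

NZD/CAD = 0.826079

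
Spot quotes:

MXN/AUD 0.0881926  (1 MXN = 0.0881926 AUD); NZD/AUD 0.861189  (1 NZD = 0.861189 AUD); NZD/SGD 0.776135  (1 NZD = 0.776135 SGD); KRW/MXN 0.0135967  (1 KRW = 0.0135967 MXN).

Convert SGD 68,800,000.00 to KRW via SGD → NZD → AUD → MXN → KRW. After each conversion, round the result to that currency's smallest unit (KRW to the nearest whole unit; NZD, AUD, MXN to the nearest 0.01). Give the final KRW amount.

SGD 68,800,000.00 ÷ 0.776135 = NZD 88,644,372.44
NZD 88,644,372.44 × 0.861189 = AUD 76,339,558.46
AUD 76,339,558.46 ÷ 0.0881926 = MXN 865,600,497.77
MXN 865,600,497.77 ÷ 0.0135967 = KRW 63,662,542,953

KRW 63,662,542,953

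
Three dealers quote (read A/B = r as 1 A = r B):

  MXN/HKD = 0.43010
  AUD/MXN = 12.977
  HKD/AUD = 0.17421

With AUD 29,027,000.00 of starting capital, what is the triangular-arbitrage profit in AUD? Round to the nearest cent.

Profit: AUD 825,817.43

Profitable loop is AUD → HKD → MXN → AUD:
AUD 29,027,000.00 ÷ 0.17421 = HKD 166,620,745.08
HKD 166,620,745.08 ÷ 0.43010 = MXN 387,400,011.81
MXN 387,400,011.81 ÷ 12.977 = AUD 29,852,817.43
Profit = AUD 29,852,817.43 − AUD 29,027,000.00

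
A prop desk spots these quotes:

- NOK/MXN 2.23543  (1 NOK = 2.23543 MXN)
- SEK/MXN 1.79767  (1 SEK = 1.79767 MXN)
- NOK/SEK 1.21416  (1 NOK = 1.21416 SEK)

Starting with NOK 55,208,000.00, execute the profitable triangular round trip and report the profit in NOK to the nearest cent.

Profit: NOK 1,334,785.21

Profitable loop is NOK → MXN → SEK → NOK:
NOK 55,208,000.00 × 2.23543 = MXN 123,413,619.44
MXN 123,413,619.44 ÷ 1.79767 = SEK 68,651,988.10
SEK 68,651,988.10 ÷ 1.21416 = NOK 56,542,785.21
Profit = NOK 56,542,785.21 − NOK 55,208,000.00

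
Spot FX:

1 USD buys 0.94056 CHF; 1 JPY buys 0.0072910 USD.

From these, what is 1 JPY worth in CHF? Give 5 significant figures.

1 JPY × 0.0072910 = 0.007291 USD
0.007291 USD × 0.94056 = 0.00685762 CHF

JPY/CHF = 0.0068576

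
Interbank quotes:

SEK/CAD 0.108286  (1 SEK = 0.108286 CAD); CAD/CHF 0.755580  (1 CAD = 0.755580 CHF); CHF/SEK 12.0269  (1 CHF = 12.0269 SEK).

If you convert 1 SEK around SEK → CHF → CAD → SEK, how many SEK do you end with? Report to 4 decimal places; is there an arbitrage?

Around SEK → CHF → CAD → SEK: 1 ÷ 12.0269 ÷ 0.755580 ÷ 0.108286 = 1.016234
Product > 1; profitable direction is SEK → CHF → CAD → SEK.

1.0162 (arbitrage exists)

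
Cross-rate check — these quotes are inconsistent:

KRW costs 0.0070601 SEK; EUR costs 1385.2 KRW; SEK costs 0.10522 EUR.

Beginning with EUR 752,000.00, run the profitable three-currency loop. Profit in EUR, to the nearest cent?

Profitable loop is EUR → KRW → SEK → EUR:
EUR 752,000.00 × 1385.2 = KRW 1,041,670,400
KRW 1,041,670,400 × 0.0070601 = SEK 7,354,297.19
SEK 7,354,297.19 × 0.10522 = EUR 773,819.15
Profit = EUR 773,819.15 − EUR 752,000.00

Profit: EUR 21,819.15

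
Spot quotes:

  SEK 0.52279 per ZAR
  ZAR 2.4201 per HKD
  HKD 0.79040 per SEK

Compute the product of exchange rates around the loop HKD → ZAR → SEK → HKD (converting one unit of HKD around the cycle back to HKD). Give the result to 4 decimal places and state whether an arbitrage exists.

Around HKD → ZAR → SEK → HKD: 1 × 2.4201 × 0.52279 × 0.79040 = 1.000017
Product ≈ 1 (deviation 0.002%, within rounding noise).

1.0000 (no arbitrage)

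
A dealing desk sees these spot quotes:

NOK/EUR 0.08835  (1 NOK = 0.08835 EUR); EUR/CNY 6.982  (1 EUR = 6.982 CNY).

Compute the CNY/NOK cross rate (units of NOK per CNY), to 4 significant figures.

1 CNY ÷ 6.982 = 0.143225 EUR
0.143225 EUR ÷ 0.08835 = 1.62111 NOK

CNY/NOK = 1.621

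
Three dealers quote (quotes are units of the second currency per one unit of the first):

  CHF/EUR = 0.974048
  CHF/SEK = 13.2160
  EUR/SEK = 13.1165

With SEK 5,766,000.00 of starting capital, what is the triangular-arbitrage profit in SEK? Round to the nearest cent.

Profit: SEK 198,531.62

Profitable loop is SEK → EUR → CHF → SEK:
SEK 5,766,000.00 ÷ 13.1165 = EUR 439,598.98
EUR 439,598.98 ÷ 0.974048 = CHF 451,311.41
CHF 451,311.41 × 13.2160 = SEK 5,964,531.62
Profit = SEK 5,964,531.62 − SEK 5,766,000.00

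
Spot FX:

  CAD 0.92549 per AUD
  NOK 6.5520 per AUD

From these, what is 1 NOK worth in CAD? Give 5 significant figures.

1 NOK ÷ 6.5520 = 0.152625 AUD
0.152625 AUD × 0.92549 = 0.141253 CAD

NOK/CAD = 0.14125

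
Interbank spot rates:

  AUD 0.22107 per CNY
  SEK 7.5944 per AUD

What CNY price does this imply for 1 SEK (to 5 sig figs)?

SEK/CNY = 0.59563

1 SEK ÷ 7.5944 = 0.131676 AUD
0.131676 AUD ÷ 0.22107 = 0.59563 CNY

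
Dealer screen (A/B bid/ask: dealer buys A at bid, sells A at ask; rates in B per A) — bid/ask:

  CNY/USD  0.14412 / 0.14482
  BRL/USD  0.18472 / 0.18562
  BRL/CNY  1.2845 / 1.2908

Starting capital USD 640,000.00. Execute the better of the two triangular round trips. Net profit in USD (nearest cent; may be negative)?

Net result: USD -1,716.57 (no profitable arbitrage after spreads)

Best loop USD → BRL → CNY → USD:
USD 640,000.00 ÷ 0.18562 (buy BRL at ask) = BRL 3,447,904.32
BRL 3,447,904.32 × 1.2845 (sell BRL at bid) = CNY 4,428,833.10
CNY 4,428,833.10 × 0.14412 (sell CNY at bid) = USD 638,283.43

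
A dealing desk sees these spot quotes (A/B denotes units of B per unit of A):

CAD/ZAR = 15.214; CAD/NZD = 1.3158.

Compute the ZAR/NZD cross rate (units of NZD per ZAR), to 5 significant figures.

ZAR/NZD = 0.086486

1 ZAR ÷ 15.214 = 0.0657289 CAD
0.0657289 CAD × 1.3158 = 0.0864861 NZD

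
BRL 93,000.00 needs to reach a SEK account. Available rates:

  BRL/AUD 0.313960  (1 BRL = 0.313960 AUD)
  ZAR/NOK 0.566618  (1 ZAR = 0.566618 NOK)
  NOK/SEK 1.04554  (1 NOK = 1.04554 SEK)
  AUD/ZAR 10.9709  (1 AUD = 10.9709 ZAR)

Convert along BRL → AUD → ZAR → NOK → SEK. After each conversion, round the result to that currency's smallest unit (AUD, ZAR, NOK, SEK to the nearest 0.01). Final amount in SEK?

SEK 189,771.30

BRL 93,000.00 × 0.313960 = AUD 29,198.28
AUD 29,198.28 × 10.9709 = ZAR 320,331.41
ZAR 320,331.41 × 0.566618 = NOK 181,505.54
NOK 181,505.54 × 1.04554 = SEK 189,771.30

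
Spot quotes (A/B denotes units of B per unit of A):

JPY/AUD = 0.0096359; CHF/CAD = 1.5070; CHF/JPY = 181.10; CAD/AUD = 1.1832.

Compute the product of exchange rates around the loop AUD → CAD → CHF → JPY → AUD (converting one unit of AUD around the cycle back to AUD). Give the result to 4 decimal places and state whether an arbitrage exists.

0.9787 (arbitrage exists)

Around AUD → CAD → CHF → JPY → AUD: 1 ÷ 1.1832 ÷ 1.5070 × 181.10 × 0.0096359 = 0.978677
Product < 1; profitable direction is AUD → JPY → CHF → CAD → AUD.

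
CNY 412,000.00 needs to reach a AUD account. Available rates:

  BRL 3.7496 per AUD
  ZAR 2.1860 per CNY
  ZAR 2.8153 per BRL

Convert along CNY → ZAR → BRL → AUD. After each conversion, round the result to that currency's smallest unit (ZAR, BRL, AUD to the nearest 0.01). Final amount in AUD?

CNY 412,000.00 × 2.1860 = ZAR 900,632.00
ZAR 900,632.00 ÷ 2.8153 = BRL 319,906.23
BRL 319,906.23 ÷ 3.7496 = AUD 85,317.43

AUD 85,317.43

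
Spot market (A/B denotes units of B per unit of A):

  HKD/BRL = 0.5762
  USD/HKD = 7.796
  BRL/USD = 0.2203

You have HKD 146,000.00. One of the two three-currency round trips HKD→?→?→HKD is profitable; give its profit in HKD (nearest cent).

Profitable loop is HKD → USD → BRL → HKD:
HKD 146,000.00 ÷ 7.796 = USD 18,727.55
USD 18,727.55 ÷ 0.2203 = BRL 85,009.32
BRL 85,009.32 ÷ 0.5762 = HKD 147,534.39
Profit = HKD 147,534.39 − HKD 146,000.00

Profit: HKD 1,534.39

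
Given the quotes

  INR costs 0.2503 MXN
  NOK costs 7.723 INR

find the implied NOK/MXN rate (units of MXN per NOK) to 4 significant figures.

1 NOK × 7.723 = 7.723 INR
7.723 INR × 0.2503 = 1.93307 MXN

NOK/MXN = 1.933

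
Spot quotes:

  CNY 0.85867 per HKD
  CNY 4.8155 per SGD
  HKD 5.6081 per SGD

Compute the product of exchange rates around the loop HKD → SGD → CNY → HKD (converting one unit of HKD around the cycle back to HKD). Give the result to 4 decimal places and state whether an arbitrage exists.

Around HKD → SGD → CNY → HKD: 1 ÷ 5.6081 × 4.8155 ÷ 0.85867 = 0.999998
Product ≈ 1 (deviation 0.000%, within rounding noise).

1.0000 (no arbitrage)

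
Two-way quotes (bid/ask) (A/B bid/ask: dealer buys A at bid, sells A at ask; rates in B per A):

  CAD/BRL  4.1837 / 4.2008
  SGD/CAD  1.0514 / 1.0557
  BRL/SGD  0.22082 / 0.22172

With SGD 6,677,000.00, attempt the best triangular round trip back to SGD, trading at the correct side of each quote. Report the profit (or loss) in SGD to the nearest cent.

Best loop SGD → BRL → CAD → SGD:
SGD 6,677,000.00 ÷ 0.22172 (buy BRL at ask) = BRL 30,114,558.90
BRL 30,114,558.90 ÷ 4.2008 (buy CAD at ask) = CAD 7,168,767.59
CAD 7,168,767.59 ÷ 1.0557 (buy SGD at ask) = SGD 6,790,534.80

Net profit: SGD 113,534.80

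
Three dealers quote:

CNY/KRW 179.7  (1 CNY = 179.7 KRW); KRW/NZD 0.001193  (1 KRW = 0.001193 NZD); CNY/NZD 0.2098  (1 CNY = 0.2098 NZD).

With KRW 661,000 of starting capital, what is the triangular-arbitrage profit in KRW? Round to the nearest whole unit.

Profit: KRW 14,436

Profitable loop is KRW → NZD → CNY → KRW:
KRW 661,000 × 0.001193 = NZD 788.57
NZD 788.57 ÷ 0.2098 = CNY 3,758.69
CNY 3,758.69 × 179.7 = KRW 675,436
Profit = KRW 675,436 − KRW 661,000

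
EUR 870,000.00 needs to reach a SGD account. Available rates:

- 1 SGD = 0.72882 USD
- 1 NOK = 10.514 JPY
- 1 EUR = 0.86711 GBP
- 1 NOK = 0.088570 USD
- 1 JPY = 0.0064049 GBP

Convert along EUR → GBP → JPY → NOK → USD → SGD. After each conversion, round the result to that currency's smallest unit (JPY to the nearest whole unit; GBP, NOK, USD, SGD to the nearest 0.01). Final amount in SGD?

SGD 1,361,380.37

EUR 870,000.00 × 0.86711 = GBP 754,385.70
GBP 754,385.70 ÷ 0.0064049 = JPY 117,782,588
JPY 117,782,588 ÷ 10.514 = NOK 11,202,452.73
NOK 11,202,452.73 × 0.088570 = USD 992,201.24
USD 992,201.24 ÷ 0.72882 = SGD 1,361,380.37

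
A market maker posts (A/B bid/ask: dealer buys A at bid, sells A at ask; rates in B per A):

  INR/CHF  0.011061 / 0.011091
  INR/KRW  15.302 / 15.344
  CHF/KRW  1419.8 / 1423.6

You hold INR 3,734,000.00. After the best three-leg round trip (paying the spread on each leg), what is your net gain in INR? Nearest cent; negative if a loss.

Best loop INR → CHF → KRW → INR:
INR 3,734,000.00 × 0.011061 (sell INR at bid) = CHF 41,301.77
CHF 41,301.77 × 1419.8 (sell CHF at bid) = KRW 58,640,259
KRW 58,640,259 ÷ 15.344 (buy INR at ask) = INR 3,821,706.12

Net profit: INR 87,706.12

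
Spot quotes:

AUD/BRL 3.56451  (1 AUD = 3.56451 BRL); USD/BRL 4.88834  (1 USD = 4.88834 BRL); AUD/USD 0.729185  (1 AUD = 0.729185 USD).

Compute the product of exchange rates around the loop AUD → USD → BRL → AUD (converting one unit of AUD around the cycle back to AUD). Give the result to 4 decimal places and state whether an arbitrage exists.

Around AUD → USD → BRL → AUD: 1 × 0.729185 × 4.88834 ÷ 3.56451 = 0.999998
Product ≈ 1 (deviation 0.000%, within rounding noise).

1.0000 (no arbitrage)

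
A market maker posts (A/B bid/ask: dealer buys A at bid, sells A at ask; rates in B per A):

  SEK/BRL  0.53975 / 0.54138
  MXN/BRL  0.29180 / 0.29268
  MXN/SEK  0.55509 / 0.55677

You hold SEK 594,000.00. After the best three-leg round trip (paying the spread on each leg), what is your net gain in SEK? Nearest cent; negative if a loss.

Net profit: SEK 14,064.23

Best loop SEK → BRL → MXN → SEK:
SEK 594,000.00 × 0.53975 (sell SEK at bid) = BRL 320,611.50
BRL 320,611.50 ÷ 0.29268 (buy MXN at ask) = MXN 1,095,433.58
MXN 1,095,433.58 × 0.55509 (sell MXN at bid) = SEK 608,064.23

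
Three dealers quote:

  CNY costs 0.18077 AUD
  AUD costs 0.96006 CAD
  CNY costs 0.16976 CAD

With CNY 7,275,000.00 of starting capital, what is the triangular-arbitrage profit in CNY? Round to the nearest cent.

Profitable loop is CNY → AUD → CAD → CNY:
CNY 7,275,000.00 × 0.18077 = AUD 1,315,101.75
AUD 1,315,101.75 × 0.96006 = CAD 1,262,576.59
CAD 1,262,576.59 ÷ 0.16976 = CNY 7,437,420.98
Profit = CNY 7,437,420.98 − CNY 7,275,000.00

Profit: CNY 162,420.98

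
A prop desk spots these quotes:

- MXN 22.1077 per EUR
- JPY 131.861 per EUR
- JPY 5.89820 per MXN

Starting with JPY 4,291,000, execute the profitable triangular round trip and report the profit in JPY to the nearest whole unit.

Profit: JPY 48,222

Profitable loop is JPY → MXN → EUR → JPY:
JPY 4,291,000 ÷ 5.89820 = MXN 727,510.09
MXN 727,510.09 ÷ 22.1077 = EUR 32,907.54
EUR 32,907.54 × 131.861 = JPY 4,339,222
Profit = JPY 4,339,222 − JPY 4,291,000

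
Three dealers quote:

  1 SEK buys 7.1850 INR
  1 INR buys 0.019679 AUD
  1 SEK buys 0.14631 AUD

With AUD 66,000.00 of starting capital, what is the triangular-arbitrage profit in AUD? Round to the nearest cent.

Profitable loop is AUD → INR → SEK → AUD:
AUD 66,000.00 ÷ 0.019679 = INR 3,353,828.95
INR 3,353,828.95 ÷ 7.1850 = SEK 466,782.04
SEK 466,782.04 × 0.14631 = AUD 68,294.88
Profit = AUD 68,294.88 − AUD 66,000.00

Profit: AUD 2,294.88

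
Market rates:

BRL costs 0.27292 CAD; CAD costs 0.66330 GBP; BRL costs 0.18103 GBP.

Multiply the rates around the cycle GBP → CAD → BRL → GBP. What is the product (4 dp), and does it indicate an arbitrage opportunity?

Around GBP → CAD → BRL → GBP: 1 ÷ 0.66330 ÷ 0.27292 × 0.18103 = 1.000012
Product ≈ 1 (deviation 0.001%, within rounding noise).

1.0000 (no arbitrage)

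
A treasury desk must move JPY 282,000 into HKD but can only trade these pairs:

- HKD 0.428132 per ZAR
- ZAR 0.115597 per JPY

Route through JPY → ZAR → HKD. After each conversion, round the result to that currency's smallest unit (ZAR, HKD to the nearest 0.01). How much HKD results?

JPY 282,000 × 0.115597 = ZAR 32,598.35
ZAR 32,598.35 × 0.428132 = HKD 13,956.40

HKD 13,956.40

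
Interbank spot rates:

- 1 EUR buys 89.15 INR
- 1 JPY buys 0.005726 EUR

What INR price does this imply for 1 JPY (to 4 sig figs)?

1 JPY × 0.005726 = 0.005726 EUR
0.005726 EUR × 89.15 = 0.510473 INR

JPY/INR = 0.5105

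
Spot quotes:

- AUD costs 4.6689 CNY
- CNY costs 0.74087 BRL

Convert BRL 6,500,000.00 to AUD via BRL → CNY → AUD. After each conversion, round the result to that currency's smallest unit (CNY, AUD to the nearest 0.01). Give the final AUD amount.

AUD 1,879,129.78

BRL 6,500,000.00 ÷ 0.74087 = CNY 8,773,469.03
CNY 8,773,469.03 ÷ 4.6689 = AUD 1,879,129.78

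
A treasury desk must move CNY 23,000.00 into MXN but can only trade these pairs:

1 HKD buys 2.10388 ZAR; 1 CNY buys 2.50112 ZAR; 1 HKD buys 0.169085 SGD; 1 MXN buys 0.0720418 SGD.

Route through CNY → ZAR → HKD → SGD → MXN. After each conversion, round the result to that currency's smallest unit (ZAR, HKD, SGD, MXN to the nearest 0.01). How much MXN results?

CNY 23,000.00 × 2.50112 = ZAR 57,525.76
ZAR 57,525.76 ÷ 2.10388 = HKD 27,342.70
HKD 27,342.70 × 0.169085 = SGD 4,623.24
SGD 4,623.24 ÷ 0.0720418 = MXN 64,174.41

MXN 64,174.41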